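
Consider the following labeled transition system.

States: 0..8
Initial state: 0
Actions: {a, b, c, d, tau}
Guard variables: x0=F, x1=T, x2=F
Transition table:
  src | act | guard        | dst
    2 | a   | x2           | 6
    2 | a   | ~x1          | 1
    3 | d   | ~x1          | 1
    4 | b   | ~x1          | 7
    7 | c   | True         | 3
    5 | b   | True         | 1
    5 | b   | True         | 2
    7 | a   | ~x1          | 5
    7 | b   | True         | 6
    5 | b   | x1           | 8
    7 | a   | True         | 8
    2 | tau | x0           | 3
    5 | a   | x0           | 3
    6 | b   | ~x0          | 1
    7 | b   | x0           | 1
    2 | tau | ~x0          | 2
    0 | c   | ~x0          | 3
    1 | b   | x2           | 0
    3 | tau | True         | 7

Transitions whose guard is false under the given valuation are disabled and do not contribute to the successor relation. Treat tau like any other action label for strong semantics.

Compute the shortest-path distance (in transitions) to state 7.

Answer: 2

Analysis:
Breadth-first toward 7:
  depth 0: {0}
  depth 1: {3}
  depth 2: {7}
depth(7)=2, e.g. c·tau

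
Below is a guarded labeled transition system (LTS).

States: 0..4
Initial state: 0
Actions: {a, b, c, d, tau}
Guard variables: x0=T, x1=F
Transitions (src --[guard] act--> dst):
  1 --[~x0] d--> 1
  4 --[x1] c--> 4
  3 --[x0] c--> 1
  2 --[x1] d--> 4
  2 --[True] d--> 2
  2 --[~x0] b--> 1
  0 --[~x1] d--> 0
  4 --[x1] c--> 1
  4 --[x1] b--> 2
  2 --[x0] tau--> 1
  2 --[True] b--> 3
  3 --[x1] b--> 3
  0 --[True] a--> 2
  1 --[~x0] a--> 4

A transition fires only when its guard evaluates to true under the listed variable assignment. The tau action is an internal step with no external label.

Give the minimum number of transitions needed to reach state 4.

Answer: UNREACHABLE

Working:
Layered search for 4:
  L0 = {0}
  L1 = {2}
  L2 = {1,3}
4 never appears.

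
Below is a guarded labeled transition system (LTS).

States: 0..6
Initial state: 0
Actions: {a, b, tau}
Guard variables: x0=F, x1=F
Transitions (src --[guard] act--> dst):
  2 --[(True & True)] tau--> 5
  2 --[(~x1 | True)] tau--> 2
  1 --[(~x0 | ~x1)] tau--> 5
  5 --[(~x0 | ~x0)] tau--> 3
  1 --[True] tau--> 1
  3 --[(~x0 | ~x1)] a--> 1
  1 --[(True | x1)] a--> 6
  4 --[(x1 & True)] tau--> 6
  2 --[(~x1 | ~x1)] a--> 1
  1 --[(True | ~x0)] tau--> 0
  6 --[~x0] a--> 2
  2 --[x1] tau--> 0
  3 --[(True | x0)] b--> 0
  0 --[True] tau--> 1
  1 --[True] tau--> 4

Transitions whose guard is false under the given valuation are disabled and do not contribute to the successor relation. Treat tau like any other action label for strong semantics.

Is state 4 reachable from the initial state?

Answer: REACHABLE

Working:
After dropping false guards: 13 live edges.
depth 0: {0}
depth 1: {1}  cumulative {0,1}
depth 2: {4,5,6}  cumulative {0,1,4,5,6}
depth 3: {2,3}  cumulative {0,1,2,3,4,5,6}
R = {0,1,2,3,4,5,6}
trace reaching 4: tau·tau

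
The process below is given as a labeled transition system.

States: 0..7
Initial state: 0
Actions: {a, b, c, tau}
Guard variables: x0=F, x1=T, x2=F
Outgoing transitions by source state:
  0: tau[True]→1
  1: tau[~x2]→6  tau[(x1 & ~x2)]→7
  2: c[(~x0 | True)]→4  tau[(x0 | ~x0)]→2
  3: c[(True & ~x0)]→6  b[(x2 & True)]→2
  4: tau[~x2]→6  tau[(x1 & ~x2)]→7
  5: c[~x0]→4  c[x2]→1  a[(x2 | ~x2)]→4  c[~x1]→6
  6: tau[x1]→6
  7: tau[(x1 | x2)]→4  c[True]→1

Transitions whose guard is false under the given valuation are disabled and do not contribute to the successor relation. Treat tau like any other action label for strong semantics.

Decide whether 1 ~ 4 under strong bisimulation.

Refine partition for ~:
  round 0: {{0,1,2,3,4,5,6,7}}
  round 1: {{0,1,4,6},{2,7},{3},{5}}
  round 2: {{0,6},{1,4},{2},{3},{5},{7}}
  round 3: {{0},{1,4},{2},{3},{5},{6},{7}}
7 equivalence class(es) (converged in 4)
class of 1: {1,4}; class of 4: {1,4}

Answer: BISIMILAR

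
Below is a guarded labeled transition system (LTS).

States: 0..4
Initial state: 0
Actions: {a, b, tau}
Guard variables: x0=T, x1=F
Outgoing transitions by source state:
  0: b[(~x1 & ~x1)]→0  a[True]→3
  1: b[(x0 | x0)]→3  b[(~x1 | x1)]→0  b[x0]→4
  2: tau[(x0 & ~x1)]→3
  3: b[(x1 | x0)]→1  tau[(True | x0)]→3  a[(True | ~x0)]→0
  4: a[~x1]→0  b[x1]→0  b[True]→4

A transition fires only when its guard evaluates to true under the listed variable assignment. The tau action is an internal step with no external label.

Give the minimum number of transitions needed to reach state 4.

Answer: 3

Working:
Layered search for 4:
  Layer 0: {0}
  Layer 1: {3}
  Layer 2: {1}
  Layer 3: {4}
4 enters at depth 3; path a·b·b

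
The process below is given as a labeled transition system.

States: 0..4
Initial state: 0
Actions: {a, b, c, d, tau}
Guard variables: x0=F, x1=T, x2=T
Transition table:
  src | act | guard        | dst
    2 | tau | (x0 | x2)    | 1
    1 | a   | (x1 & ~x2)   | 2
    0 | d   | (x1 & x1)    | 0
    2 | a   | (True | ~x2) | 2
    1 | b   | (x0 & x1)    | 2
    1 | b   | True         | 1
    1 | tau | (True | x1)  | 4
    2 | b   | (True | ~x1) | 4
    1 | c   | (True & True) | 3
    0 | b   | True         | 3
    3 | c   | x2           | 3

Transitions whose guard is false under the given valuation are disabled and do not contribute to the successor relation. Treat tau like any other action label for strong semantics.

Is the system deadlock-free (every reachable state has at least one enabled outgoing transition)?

Answer: DEADLOCK-FREE

Trace:
Reach set: {0,3}
  0: b→3  d→0  [2 exit(s)]
  3: c→3  [1 exit(s)]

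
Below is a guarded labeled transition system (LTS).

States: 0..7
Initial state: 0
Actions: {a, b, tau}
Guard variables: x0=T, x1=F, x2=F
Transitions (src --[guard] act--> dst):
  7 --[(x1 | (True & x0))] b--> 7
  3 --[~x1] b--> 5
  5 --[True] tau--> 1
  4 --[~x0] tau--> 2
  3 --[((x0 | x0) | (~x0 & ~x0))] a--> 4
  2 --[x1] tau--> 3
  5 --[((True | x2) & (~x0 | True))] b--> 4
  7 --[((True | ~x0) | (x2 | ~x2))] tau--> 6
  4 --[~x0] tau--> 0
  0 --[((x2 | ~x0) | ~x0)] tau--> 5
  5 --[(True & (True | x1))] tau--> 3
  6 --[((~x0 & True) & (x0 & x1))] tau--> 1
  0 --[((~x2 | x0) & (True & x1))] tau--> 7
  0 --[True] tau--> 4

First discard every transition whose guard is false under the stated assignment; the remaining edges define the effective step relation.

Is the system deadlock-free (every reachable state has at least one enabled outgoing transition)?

Answer: DEADLOCK at state 4

Working:
R = {0,4}
  0: tau→4  [1 exit(s)]
  4: ∅  [deadlock]
Path to 4: tau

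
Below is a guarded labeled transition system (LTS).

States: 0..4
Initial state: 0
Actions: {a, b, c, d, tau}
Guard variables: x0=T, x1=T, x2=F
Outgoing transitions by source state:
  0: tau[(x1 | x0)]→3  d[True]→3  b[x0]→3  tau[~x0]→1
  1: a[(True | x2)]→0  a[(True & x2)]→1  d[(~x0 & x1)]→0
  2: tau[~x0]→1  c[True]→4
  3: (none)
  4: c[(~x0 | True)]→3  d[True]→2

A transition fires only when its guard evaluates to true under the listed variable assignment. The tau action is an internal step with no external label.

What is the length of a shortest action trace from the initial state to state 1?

Answer: UNREACHABLE

Working:
Breadth-first toward 1:
  depth 0: {0}
  depth 1: {3}
1 never appears.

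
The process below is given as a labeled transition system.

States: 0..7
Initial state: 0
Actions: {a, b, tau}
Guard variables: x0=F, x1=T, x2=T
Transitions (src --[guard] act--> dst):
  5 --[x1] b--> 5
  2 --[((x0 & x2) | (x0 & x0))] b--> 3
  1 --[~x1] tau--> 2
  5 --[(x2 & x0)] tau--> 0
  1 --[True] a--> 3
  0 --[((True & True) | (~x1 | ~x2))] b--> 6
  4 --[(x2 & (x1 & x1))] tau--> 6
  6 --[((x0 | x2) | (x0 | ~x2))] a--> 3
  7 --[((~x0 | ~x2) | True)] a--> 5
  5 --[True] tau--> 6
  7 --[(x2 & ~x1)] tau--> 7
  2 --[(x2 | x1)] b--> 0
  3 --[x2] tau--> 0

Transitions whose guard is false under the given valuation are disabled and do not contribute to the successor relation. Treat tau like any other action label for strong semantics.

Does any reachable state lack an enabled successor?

Answer: DEADLOCK-FREE

Working:
Reachable = {0,3,6}
  0: b→6  [1 exit(s)]
  3: tau→0  [1 exit(s)]
  6: a→3  [1 exit(s)]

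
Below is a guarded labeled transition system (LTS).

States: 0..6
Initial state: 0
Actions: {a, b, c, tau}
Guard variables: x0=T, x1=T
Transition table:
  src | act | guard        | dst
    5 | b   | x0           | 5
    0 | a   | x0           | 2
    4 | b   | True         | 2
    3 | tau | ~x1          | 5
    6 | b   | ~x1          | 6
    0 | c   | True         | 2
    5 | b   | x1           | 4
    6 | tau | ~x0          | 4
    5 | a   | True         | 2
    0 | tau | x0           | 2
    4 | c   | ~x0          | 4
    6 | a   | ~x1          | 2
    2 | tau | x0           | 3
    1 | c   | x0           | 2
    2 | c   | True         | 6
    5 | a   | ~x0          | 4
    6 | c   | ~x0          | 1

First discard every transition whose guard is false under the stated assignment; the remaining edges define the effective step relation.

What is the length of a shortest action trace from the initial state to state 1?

Breadth-first toward 1:
  Layer 0: {0}
  Layer 1: {2}
  Layer 2: {3,6}
1 never appears.

Answer: UNREACHABLE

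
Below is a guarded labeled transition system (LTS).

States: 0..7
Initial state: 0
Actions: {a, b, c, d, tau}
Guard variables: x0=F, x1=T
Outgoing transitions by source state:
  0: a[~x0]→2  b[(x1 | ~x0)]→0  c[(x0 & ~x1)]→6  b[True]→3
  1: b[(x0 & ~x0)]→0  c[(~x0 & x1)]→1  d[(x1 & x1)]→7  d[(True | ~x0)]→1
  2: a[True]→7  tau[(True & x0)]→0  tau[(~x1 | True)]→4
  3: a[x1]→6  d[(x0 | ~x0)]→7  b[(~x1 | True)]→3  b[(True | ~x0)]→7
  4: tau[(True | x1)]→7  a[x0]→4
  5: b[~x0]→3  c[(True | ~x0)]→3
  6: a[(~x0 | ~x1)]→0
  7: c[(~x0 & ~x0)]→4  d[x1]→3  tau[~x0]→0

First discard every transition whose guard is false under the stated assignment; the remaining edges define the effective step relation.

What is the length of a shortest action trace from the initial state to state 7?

Answer: 2

Analysis:
Breadth-first toward 7:
  depth 0: {0}
  depth 1: {2,3}
  depth 2: {4,6,7}
7 enters at depth 2; path a·a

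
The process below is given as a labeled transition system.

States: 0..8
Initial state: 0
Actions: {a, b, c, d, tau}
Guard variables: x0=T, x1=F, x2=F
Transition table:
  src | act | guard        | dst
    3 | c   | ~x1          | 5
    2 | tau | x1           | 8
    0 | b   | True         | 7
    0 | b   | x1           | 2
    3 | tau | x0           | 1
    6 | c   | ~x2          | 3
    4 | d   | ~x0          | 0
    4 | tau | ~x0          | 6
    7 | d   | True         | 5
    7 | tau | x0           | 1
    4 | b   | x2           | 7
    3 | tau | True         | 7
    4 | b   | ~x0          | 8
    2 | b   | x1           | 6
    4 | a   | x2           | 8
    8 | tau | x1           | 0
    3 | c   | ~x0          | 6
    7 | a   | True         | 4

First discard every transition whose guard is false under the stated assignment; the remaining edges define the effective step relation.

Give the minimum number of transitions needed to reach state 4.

Answer: 2

Analysis:
Layered search for 4:
  L0 = {0}
  L1 = {7}
  L2 = {1,4,5}
first hit 4 at d=2 via b·a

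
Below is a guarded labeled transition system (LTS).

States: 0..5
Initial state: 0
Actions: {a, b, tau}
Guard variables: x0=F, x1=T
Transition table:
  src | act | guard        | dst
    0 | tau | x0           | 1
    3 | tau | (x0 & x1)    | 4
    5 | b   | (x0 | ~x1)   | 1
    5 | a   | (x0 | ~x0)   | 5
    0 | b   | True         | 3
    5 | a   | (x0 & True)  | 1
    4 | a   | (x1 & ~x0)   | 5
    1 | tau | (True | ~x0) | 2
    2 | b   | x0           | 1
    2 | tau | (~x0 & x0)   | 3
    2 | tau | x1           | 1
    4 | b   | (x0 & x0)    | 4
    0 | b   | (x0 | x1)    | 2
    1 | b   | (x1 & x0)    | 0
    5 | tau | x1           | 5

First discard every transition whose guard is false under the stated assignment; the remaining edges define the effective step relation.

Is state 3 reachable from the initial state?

Answer: REACHABLE

Analysis:
Guard filter leaves 7 enabled edge(s).
depth 0: {0}
depth 1: {2,3}  total {0,2,3}
depth 2: {1}  total {0,1,2,3}
Reach set: {0,1,2,3}
Path to 3: b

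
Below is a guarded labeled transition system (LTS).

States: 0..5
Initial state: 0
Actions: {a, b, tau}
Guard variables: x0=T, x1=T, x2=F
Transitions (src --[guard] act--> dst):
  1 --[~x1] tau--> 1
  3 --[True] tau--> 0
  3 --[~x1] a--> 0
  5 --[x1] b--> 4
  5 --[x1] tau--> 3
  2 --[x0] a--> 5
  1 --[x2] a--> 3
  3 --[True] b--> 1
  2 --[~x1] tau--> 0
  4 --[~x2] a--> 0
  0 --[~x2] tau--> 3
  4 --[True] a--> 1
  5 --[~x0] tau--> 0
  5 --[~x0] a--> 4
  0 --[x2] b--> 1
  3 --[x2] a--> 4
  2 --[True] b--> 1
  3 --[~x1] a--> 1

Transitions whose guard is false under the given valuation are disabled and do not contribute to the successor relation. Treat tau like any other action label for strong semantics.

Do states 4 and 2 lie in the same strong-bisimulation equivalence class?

Answer: NOT BISIMILAR

Analysis:
Bisimulation quotient by refinement:
  P[0] = {{0,1,2,3,4,5}}
  P[1] = {{0},{1},{2},{3,5},{4}}
  P[2] = {{0},{1},{2},{3},{4},{5}}
Fixed point at round 3; 6 class(es).
[4]={4}  [2]={2}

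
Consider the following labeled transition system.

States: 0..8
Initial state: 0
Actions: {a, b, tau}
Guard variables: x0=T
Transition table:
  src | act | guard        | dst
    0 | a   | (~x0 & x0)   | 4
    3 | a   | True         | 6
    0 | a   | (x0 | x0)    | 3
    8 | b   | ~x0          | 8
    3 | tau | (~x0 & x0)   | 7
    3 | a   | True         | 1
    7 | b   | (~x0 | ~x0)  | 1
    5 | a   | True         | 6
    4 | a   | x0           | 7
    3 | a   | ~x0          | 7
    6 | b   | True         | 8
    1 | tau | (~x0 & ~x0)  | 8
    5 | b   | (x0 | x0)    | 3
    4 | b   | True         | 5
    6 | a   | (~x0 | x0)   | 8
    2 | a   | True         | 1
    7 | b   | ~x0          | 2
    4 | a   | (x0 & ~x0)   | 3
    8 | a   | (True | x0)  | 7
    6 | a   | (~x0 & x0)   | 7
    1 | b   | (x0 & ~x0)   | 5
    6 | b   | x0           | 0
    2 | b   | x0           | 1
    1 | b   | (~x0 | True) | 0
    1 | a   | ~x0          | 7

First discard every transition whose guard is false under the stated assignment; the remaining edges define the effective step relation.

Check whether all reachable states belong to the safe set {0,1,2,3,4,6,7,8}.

Answer: INVARIANT HOLDS

Trace:
Allowed set {0,1,2,3,4,6,7,8}
R = {0,1,3,6,7,8}
  0: ok
  1: ok
  3: ok
  6: ok
  7: ok
  8: ok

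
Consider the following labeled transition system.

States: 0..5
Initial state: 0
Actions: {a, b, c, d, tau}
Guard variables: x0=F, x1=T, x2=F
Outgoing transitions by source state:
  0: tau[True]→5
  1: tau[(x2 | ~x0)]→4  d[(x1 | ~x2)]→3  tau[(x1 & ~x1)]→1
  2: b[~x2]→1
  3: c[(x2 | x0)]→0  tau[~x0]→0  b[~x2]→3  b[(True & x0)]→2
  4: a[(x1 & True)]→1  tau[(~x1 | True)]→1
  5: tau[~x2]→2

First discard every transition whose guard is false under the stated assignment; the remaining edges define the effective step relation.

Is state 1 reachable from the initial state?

Answer: REACHABLE

Working:
After dropping false guards: 9 live edges.
L0 = {0}
L1 = {5}  now seen {0,5}
L2 = {2}  now seen {0,2,5}
L3 = {1}  now seen {0,1,2,5}
L4 = {3,4}  now seen {0,1,2,3,4,5}
Reachable = {0,1,2,3,4,5}
Path to 1: tau·tau·b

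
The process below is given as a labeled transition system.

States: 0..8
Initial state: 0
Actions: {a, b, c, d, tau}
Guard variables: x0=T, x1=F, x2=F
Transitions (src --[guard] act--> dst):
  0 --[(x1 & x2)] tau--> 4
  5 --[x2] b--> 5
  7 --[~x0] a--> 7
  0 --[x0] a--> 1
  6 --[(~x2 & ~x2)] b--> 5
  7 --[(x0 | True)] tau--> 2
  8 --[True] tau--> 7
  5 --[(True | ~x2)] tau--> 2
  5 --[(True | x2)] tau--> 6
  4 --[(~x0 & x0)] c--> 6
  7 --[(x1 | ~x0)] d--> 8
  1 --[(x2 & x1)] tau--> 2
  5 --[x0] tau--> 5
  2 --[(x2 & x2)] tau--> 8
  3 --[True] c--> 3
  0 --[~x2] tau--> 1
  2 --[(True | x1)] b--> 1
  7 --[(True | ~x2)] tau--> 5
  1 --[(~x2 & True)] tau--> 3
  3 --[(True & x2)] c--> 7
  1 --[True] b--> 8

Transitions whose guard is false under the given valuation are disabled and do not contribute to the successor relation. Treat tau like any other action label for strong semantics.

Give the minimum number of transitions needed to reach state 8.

Answer: 2

Analysis:
Breadth-first toward 8:
  Layer 0: {0}
  Layer 1: {1}
  Layer 2: {3,8}
first hit 8 at d=2 via a·b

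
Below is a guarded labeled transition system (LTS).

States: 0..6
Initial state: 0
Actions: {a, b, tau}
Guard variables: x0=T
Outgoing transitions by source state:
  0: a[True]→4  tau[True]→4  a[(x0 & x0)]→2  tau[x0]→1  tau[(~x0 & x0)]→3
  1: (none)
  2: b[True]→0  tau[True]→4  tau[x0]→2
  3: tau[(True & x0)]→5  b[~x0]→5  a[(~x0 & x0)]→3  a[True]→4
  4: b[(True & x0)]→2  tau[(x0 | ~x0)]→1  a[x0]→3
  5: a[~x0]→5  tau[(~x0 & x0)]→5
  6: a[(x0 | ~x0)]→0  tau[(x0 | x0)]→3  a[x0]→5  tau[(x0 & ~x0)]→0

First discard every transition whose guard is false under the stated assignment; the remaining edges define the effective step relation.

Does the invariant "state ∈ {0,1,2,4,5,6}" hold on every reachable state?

Safe = {0,1,2,4,5,6}
Reach set: {0,1,2,3,4,5}
  0: ok
  1: ok
  2: ok
  3: VIOLATES
  4: ok
  5: ok
witness against invariant: a·a → 3

Answer: INVARIANT VIOLATED at state 3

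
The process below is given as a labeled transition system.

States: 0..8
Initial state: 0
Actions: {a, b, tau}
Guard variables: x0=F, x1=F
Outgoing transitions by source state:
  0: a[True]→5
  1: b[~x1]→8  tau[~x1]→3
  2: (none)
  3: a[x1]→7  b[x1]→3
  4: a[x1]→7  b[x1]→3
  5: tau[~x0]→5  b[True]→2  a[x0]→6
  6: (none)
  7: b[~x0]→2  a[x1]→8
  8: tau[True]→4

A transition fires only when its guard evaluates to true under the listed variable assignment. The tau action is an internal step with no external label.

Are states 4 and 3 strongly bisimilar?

Answer: BISIMILAR

Trace:
Refine partition for ~:
  π0 = {{0,1,2,3,4,5,6,7,8}}
  π1 = {{0},{1,5},{2,3,4,6},{7},{8}}
  π2 = {{0},{1},{2,3,4,6},{5},{7},{8}}
Fixed point at round 3; 6 class(es).
[4]={2,3,4,6}  [3]={2,3,4,6}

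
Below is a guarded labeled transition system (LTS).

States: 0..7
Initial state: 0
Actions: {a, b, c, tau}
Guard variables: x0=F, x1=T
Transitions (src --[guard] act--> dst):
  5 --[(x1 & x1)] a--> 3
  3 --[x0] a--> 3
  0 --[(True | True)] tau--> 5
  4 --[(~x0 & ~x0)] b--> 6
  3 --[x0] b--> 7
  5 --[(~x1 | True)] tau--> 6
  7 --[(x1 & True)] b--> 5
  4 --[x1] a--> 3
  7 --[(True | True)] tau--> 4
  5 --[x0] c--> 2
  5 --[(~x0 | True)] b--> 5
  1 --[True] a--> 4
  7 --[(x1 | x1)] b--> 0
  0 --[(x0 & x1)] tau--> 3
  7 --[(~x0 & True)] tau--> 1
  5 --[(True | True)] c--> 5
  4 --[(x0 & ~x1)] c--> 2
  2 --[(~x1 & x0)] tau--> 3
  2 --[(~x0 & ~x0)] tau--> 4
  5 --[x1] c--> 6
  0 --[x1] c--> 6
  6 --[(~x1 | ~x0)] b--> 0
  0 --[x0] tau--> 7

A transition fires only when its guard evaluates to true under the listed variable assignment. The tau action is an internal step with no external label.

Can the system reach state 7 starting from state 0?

Answer: UNREACHABLE

Working:
16 transition(s) survive guard evaluation.
L0 = {0}
L1 = {5,6}  total {0,5,6}
L2 = {3}  total {0,3,5,6}
Reach set: {0,3,5,6}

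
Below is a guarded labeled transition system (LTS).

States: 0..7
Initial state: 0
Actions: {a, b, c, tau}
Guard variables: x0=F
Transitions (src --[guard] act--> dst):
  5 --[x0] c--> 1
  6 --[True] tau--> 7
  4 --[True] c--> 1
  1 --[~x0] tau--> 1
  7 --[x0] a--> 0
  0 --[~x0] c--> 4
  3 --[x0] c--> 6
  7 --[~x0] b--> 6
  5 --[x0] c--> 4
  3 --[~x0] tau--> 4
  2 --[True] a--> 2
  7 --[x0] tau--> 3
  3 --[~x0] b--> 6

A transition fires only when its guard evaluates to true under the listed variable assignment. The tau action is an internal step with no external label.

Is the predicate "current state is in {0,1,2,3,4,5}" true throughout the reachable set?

Answer: INVARIANT HOLDS

Analysis:
Allowed set {0,1,2,3,4,5}
Reachable = {0,1,4}
  0: ok
  1: ok
  4: ok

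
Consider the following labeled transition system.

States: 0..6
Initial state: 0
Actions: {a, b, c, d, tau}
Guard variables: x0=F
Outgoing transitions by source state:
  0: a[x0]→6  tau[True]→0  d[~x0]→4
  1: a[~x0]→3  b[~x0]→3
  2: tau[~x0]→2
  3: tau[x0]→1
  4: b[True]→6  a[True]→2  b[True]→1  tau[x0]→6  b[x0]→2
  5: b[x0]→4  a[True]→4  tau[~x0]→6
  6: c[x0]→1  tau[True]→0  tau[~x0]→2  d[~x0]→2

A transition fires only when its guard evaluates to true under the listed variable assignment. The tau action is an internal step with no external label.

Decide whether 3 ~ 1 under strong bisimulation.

Answer: NOT BISIMILAR

Working:
Refine partition for ~:
  π0 = {{0,1,2,3,4,5,6}}
  π1 = {{0,6},{1,4},{2},{3},{5}}
  π2 = {{0},{1},{2},{3},{4},{5},{6}}
7 equivalence class(es) (converged in 3)
3∈{3}, 1∈{1}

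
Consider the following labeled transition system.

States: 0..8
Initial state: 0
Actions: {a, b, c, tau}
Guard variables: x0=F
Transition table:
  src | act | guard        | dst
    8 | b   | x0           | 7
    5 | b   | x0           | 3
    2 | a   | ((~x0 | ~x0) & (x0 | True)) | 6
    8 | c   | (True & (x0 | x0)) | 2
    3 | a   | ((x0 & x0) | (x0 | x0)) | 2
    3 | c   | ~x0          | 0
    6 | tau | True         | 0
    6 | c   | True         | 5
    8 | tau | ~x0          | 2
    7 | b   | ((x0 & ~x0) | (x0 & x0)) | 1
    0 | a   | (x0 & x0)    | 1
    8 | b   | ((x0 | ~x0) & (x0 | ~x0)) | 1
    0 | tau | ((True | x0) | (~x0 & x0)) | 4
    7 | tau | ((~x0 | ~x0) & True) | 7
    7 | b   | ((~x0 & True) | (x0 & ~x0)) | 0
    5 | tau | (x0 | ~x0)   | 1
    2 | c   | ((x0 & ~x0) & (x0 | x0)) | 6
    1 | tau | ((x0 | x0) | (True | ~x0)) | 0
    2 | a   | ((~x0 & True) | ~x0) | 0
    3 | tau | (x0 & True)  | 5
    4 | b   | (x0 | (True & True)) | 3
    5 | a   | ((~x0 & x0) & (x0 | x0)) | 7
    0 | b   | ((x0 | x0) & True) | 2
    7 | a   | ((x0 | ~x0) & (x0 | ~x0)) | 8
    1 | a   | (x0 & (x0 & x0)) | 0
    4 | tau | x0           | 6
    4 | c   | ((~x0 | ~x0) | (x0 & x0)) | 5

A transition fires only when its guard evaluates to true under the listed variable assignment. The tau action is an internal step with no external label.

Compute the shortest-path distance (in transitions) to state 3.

Layered search for 3:
  L0 = {0}
  L1 = {4}
  L2 = {3,5}
depth(3)=2, e.g. tau·b

Answer: 2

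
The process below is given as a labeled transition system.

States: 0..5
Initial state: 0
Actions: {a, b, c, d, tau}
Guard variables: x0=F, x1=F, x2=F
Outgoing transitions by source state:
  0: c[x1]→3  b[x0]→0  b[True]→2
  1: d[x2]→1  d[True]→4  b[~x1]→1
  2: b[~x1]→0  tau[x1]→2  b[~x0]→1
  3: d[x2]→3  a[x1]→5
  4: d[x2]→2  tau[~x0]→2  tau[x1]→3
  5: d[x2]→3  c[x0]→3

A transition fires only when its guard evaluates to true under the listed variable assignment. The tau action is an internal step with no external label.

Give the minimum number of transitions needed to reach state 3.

Answer: UNREACHABLE

Working:
BFS to 3:
  depth 0: {0}
  depth 1: {2}
  depth 2: {1}
  depth 3: {4}
3 never appears.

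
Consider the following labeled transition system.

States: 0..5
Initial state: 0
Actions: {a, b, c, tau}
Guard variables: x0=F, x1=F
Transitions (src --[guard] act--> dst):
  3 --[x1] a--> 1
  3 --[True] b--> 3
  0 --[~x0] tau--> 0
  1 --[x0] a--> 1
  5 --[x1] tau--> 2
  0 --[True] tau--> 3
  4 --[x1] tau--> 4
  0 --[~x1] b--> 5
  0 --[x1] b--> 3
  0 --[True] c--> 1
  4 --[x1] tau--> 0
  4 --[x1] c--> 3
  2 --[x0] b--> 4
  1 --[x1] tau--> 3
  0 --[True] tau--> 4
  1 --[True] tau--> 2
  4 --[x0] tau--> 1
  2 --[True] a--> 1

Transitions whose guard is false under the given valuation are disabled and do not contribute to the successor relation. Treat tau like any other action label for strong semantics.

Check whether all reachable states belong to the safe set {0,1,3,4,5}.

Inv-set: {0,1,3,4,5}
Reach set: {0,1,2,3,4,5}
  0: ✓
  1: ✓
  2: VIOLATES
  3: ✓
  4: ✓
  5: ✓
counterexample path to 2: c·tau

Answer: INVARIANT VIOLATED at state 2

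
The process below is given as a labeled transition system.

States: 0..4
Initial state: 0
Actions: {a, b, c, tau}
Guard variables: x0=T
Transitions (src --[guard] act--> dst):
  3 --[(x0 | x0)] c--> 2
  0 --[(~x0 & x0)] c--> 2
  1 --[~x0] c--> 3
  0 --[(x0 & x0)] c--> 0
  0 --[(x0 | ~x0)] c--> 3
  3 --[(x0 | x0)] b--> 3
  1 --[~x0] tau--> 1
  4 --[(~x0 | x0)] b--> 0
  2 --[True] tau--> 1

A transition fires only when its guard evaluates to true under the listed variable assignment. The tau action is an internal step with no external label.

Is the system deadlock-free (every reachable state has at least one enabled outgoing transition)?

Answer: DEADLOCK at state 1

Working:
Reachable = {0,1,2,3}
  0: c→0  c→3  [deg 2]
  1: ∅  [STUCK]
  2: tau→1  [deg 1]
  3: b→3  c→2  [deg 2]
witness 1: c·c·tau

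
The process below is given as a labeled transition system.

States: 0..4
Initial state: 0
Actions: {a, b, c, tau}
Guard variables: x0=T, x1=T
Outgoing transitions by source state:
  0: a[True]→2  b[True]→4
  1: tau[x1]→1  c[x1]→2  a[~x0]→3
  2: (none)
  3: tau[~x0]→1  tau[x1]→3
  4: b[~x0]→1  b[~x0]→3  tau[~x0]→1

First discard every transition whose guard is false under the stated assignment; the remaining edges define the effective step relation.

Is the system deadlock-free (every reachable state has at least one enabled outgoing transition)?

Answer: DEADLOCK at state 2

Working:
R = {0,2,4}
  0: a→2  b→4  [deg 2]
  2: ∅  [STUCK]
  4: ∅  [STUCK]
Path to 2: a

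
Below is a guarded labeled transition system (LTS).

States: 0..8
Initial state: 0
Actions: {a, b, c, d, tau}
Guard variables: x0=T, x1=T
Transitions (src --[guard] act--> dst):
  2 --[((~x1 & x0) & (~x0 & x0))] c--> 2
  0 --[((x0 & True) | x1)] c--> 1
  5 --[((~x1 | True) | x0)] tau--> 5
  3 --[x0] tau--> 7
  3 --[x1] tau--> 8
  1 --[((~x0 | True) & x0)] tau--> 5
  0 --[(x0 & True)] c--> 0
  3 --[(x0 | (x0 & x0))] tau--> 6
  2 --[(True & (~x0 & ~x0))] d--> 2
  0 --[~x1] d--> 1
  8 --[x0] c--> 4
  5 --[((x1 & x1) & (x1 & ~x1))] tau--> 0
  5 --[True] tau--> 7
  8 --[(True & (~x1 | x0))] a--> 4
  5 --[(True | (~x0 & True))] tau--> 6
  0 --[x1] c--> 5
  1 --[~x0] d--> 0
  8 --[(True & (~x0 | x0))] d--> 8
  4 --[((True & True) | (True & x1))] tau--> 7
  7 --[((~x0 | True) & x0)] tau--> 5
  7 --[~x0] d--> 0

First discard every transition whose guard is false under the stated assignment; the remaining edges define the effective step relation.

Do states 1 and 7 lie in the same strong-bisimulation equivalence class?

Compute ~ classes (split until stable):
  P[0] = {{0,1,2,3,4,5,6,7,8}}
  P[1] = {{0},{1,3,4,5,7},{2,6},{8}}
  P[2] = {{0},{1,4,7},{2,6},{3},{5},{8}}
  P[3] = {{0},{1,7},{2,6},{3},{4},{5},{8}}
Fixed point at round 4; 7 class(es).
class of 1: {1,7}; class of 7: {1,7}

Answer: BISIMILAR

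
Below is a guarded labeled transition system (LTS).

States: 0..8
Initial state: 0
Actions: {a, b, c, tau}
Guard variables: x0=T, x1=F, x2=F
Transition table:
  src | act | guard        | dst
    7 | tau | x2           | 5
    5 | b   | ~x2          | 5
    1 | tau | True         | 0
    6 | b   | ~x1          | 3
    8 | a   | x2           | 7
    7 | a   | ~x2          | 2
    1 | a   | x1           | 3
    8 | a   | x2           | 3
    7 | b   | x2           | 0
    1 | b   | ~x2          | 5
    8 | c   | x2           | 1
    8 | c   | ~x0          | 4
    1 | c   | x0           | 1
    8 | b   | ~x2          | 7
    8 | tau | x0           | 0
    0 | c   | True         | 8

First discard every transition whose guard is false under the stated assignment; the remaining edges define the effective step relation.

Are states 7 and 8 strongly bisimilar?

Compute ~ classes (split until stable):
  P[0] = {{0,1,2,3,4,5,6,7,8}}
  P[1] = {{0},{1},{2,3,4},{5,6},{7},{8}}
  P[2] = {{0},{1},{2,3,4},{5},{6},{7},{8}}
stable after 3 split(s): 7 block(s)
[7]={7}  [8]={8}

Answer: NOT BISIMILAR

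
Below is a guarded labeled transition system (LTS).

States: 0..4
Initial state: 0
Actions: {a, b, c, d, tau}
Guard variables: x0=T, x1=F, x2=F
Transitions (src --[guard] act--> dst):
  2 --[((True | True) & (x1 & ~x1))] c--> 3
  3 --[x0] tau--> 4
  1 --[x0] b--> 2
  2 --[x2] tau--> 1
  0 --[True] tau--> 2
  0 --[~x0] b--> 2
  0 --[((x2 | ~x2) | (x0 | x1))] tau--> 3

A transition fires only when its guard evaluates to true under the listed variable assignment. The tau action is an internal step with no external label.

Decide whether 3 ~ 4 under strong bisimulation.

Compute ~ classes (split until stable):
  round 0: {{0,1,2,3,4}}
  round 1: {{0,3},{1},{2,4}}
  round 2: {{0},{1},{2,4},{3}}
4 equivalence class(es) (converged in 3)
class of 3: {3}; class of 4: {2,4}

Answer: NOT BISIMILAR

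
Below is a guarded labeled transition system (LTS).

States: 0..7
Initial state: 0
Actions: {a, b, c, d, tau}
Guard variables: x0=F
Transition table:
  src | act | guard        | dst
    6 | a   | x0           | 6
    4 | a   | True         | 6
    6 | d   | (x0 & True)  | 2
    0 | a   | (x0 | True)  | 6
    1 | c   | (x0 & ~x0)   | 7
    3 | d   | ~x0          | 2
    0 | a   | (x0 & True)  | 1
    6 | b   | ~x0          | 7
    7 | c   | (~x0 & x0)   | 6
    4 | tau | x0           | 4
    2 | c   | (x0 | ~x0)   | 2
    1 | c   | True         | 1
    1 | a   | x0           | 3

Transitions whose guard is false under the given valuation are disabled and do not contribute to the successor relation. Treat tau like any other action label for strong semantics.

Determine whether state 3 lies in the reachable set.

Answer: UNREACHABLE

Analysis:
After dropping false guards: 6 live edges.
L0 = {0}
L1 = {6}  cumulative {0,6}
L2 = {7}  cumulative {0,6,7}
R = {0,6,7}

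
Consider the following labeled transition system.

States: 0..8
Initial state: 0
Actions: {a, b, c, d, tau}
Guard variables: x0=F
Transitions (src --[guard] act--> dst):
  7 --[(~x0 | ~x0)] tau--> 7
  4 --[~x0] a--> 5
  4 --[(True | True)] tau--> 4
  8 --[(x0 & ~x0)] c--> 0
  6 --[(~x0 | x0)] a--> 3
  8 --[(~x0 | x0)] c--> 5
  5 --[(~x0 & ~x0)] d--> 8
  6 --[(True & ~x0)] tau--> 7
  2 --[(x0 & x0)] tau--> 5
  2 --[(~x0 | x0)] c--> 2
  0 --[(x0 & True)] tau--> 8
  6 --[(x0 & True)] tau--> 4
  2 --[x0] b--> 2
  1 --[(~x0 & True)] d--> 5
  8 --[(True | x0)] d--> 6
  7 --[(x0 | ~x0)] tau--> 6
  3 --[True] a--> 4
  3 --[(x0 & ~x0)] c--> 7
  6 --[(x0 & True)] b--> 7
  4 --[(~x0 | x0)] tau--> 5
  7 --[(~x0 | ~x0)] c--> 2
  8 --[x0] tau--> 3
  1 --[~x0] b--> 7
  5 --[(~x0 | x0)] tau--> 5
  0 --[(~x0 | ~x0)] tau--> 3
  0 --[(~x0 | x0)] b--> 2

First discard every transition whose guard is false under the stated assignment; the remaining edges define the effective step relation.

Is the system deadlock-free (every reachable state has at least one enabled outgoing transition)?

Answer: DEADLOCK-FREE

Analysis:
Reachable = {0,2,3,4,5,6,7,8}
  0: b→2  tau→3  [2 out]
  2: c→2  [1 out]
  3: a→4  [1 out]
  4: a→5  tau→4  tau→5  [3 out]
  5: d→8  tau→5  [2 out]
  6: a→3  tau→7  [2 out]
  7: c→2  tau→6  tau→7  [3 out]
  8: c→5  d→6  [2 out]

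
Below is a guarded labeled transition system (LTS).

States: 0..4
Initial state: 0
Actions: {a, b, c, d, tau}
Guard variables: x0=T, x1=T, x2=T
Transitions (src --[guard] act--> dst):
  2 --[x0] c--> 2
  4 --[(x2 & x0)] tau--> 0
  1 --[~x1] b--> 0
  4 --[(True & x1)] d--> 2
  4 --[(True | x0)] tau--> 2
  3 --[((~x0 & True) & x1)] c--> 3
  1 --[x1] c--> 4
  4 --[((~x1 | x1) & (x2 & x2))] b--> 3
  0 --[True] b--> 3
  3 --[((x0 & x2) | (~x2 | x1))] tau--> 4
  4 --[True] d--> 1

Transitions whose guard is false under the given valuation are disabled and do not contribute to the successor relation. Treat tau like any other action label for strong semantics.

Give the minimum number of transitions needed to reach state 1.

Layered search for 1:
  depth 0: {0}
  depth 1: {3}
  depth 2: {4}
  depth 3: {1,2}
first hit 1 at d=3 via b·tau·d

Answer: 3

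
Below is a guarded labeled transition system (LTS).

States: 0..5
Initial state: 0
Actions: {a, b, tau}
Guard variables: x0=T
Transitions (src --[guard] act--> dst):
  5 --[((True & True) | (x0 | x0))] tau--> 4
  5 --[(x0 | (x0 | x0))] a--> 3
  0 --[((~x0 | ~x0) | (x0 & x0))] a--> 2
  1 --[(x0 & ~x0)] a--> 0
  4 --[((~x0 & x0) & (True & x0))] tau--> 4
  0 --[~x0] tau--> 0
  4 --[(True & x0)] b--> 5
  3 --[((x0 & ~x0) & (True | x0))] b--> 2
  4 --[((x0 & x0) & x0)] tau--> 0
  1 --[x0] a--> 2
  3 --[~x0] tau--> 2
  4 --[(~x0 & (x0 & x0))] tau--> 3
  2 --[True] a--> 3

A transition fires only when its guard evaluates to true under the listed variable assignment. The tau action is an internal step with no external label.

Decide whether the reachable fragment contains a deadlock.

Answer: DEADLOCK at state 3

Trace:
Reachable = {0,2,3}
  0: a→2  [deg 1]
  2: a→3  [deg 1]
  3: ∅  [STUCK]
trace reaching 3: a·a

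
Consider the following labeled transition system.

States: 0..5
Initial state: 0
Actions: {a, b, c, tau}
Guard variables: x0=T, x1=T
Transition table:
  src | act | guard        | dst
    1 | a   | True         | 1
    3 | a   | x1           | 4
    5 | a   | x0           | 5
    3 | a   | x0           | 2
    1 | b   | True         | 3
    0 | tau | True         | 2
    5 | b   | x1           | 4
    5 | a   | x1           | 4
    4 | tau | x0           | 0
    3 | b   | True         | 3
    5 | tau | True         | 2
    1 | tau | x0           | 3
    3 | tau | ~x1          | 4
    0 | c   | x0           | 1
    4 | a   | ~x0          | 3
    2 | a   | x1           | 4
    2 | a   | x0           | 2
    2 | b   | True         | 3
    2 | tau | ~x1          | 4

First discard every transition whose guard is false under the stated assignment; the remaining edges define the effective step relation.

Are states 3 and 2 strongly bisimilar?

Refine partition for ~:
  π0 = {{0,1,2,3,4,5}}
  π1 = {{0},{1,5},{2,3},{4}}
  π2 = {{0},{1},{2,3},{4},{5}}
5 equivalence class(es) (converged in 3)
class of 3: {2,3}; class of 2: {2,3}

Answer: BISIMILAR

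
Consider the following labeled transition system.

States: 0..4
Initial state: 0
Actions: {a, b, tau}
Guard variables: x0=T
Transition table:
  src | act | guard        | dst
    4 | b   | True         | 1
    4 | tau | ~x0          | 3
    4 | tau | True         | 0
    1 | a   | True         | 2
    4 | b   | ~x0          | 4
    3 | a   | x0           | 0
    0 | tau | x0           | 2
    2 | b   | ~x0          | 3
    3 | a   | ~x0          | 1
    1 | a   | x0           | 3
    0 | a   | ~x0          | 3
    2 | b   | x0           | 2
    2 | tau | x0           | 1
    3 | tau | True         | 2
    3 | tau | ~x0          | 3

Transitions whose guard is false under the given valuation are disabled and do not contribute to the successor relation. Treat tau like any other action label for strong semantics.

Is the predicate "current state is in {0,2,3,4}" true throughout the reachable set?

Allowed set {0,2,3,4}
Reachable = {0,1,2,3}
  0: ok
  1: ✗ unsafe
  2: ok
  3: ok
counterexample path to 1: tau·tau

Answer: INVARIANT VIOLATED at state 1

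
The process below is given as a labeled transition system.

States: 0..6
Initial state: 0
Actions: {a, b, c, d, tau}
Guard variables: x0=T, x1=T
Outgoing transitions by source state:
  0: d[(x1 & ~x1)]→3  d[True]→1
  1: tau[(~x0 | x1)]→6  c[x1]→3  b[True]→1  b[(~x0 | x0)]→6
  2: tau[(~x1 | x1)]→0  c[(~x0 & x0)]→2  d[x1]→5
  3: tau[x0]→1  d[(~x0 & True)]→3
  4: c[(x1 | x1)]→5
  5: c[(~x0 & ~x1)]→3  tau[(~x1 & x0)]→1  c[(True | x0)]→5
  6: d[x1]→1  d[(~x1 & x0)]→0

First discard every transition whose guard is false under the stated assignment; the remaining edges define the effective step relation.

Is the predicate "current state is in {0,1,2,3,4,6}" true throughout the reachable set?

Answer: INVARIANT HOLDS

Trace:
Allowed set {0,1,2,3,4,6}
Reachable = {0,1,3,6}
  0: ✓
  1: ✓
  3: ✓
  6: ✓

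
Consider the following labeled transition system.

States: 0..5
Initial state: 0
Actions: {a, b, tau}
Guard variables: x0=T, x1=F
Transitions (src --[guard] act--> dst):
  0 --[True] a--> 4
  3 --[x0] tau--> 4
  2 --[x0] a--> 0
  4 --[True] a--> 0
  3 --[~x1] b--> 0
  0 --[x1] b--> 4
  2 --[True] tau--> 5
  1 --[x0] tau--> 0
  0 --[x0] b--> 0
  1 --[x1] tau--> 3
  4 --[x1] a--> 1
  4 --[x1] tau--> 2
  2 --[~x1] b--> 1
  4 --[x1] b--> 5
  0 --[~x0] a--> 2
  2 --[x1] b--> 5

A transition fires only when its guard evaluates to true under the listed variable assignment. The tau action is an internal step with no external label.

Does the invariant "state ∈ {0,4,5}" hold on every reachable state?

Answer: INVARIANT HOLDS

Working:
Safe = {0,4,5}
Reachable = {0,4}
  0: safe
  4: safe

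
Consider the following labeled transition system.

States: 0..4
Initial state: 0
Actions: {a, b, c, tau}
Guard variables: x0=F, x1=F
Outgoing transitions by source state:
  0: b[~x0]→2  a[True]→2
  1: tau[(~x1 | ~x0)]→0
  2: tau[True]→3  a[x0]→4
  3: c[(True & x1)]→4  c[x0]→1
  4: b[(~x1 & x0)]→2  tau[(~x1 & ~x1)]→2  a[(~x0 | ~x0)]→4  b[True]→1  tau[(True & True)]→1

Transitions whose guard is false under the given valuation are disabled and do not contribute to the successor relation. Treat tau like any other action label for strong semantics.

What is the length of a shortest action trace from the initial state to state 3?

Layered search for 3:
  Layer 0: {0}
  Layer 1: {2}
  Layer 2: {3}
3 enters at depth 2; path a·tau

Answer: 2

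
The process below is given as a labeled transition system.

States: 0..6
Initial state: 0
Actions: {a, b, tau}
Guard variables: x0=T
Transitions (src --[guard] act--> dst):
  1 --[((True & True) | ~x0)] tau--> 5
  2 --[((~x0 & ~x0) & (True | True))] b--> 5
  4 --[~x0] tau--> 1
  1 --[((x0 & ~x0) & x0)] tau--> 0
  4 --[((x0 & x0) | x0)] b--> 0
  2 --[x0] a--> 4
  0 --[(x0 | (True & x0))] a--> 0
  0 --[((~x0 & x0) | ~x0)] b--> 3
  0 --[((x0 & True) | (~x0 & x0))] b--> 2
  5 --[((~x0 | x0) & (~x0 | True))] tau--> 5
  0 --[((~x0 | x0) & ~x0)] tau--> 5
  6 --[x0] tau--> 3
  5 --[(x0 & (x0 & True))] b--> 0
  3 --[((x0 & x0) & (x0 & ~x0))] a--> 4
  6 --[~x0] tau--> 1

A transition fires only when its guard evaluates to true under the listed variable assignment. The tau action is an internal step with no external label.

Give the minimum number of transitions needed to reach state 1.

Answer: UNREACHABLE

Trace:
Layered search for 1:
  Layer 0: {0}
  Layer 1: {2}
  Layer 2: {4}
1 never appears.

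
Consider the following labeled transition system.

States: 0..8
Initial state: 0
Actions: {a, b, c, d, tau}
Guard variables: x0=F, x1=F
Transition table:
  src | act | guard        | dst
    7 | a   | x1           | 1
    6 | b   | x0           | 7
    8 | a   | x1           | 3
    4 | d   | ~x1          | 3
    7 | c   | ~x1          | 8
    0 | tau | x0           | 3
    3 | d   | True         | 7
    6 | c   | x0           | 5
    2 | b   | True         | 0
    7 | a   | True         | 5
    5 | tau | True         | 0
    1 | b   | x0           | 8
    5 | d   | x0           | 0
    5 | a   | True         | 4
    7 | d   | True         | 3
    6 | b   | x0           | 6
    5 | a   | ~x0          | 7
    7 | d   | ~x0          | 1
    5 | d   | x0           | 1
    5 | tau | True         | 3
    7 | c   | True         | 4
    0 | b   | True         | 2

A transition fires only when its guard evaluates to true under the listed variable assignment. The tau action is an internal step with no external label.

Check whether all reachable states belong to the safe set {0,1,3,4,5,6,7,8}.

Answer: INVARIANT VIOLATED at state 2

Analysis:
Inv-set: {0,1,3,4,5,6,7,8}
Reach set: {0,2}
  0: ok
  2: VIOLATES
counterexample path to 2: b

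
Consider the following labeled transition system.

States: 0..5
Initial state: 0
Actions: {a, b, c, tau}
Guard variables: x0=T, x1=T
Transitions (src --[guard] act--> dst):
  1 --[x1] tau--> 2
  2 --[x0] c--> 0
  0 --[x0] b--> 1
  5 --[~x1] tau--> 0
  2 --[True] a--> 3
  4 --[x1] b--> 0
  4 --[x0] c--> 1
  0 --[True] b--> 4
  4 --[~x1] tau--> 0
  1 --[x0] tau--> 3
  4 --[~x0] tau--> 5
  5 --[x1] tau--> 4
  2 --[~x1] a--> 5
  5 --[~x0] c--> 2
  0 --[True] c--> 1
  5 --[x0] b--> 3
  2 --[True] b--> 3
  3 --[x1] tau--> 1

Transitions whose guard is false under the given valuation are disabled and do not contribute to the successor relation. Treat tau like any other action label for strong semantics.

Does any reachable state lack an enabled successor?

Answer: DEADLOCK-FREE

Analysis:
Reach set: {0,1,2,3,4}
  0: b→1  b→4  c→1  [3 out]
  1: tau→2  tau→3  [2 out]
  2: a→3  b→3  c→0  [3 out]
  3: tau→1  [1 out]
  4: b→0  c→1  [2 out]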